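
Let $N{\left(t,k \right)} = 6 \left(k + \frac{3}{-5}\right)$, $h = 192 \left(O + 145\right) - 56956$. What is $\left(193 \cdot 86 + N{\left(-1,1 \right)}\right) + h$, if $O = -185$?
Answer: $- \frac{240178}{5} \approx -48036.0$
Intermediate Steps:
$h = -64636$ ($h = 192 \left(-185 + 145\right) - 56956 = 192 \left(-40\right) - 56956 = -7680 - 56956 = -64636$)
$N{\left(t,k \right)} = - \frac{18}{5} + 6 k$ ($N{\left(t,k \right)} = 6 \left(k + 3 \left(- \frac{1}{5}\right)\right) = 6 \left(k - \frac{3}{5}\right) = 6 \left(- \frac{3}{5} + k\right) = - \frac{18}{5} + 6 k$)
$\left(193 \cdot 86 + N{\left(-1,1 \right)}\right) + h = \left(193 \cdot 86 + \left(- \frac{18}{5} + 6 \cdot 1\right)\right) - 64636 = \left(16598 + \left(- \frac{18}{5} + 6\right)\right) - 64636 = \left(16598 + \frac{12}{5}\right) - 64636 = \frac{83002}{5} - 64636 = - \frac{240178}{5}$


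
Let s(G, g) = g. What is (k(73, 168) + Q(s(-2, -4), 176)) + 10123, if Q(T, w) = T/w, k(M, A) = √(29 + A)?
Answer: 445411/44 + √197 ≈ 10137.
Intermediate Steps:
(k(73, 168) + Q(s(-2, -4), 176)) + 10123 = (√(29 + 168) - 4/176) + 10123 = (√197 - 4*1/176) + 10123 = (√197 - 1/44) + 10123 = (-1/44 + √197) + 10123 = 445411/44 + √197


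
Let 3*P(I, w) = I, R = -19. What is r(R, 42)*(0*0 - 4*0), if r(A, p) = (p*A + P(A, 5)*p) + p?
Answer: 0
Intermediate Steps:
P(I, w) = I/3
r(A, p) = p + 4*A*p/3 (r(A, p) = (p*A + (A/3)*p) + p = (A*p + A*p/3) + p = 4*A*p/3 + p = p + 4*A*p/3)
r(R, 42)*(0*0 - 4*0) = ((⅓)*42*(3 + 4*(-19)))*(0*0 - 4*0) = ((⅓)*42*(3 - 76))*(0 + 0) = ((⅓)*42*(-73))*0 = -1022*0 = 0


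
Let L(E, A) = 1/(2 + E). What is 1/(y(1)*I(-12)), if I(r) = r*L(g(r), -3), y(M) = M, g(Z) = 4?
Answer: -½ ≈ -0.50000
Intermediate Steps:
I(r) = r/6 (I(r) = r/(2 + 4) = r/6)
1/(y(1)*I(-12)) = 1/(1*((⅙)*(-12))) = 1/(1*(-2)) = 1/(-2) = -½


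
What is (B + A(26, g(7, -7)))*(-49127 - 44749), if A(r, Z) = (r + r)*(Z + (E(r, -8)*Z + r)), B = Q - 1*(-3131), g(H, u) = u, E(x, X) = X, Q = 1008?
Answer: -754669164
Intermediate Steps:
B = 4139 (B = 1008 - 1*(-3131) = 1008 + 3131 = 4139)
A(r, Z) = 2*r*(r - 7*Z) (A(r, Z) = (r + r)*(Z + (-8*Z + r)) = (2*r)*(Z + (r - 8*Z)) = (2*r)*(r - 7*Z) = 2*r*(r - 7*Z))
(B + A(26, g(7, -7)))*(-49127 - 44749) = (4139 + 2*26*(26 - 7*(-7)))*(-49127 - 44749) = (4139 + 2*26*(26 + 49))*(-93876) = (4139 + 2*26*75)*(-93876) = (4139 + 3900)*(-93876) = 8039*(-93876) = -754669164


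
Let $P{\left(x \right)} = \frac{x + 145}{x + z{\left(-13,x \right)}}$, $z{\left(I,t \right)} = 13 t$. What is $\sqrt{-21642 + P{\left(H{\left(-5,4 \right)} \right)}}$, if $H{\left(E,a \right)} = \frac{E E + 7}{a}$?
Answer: $\frac{11 i \sqrt{140217}}{28} \approx 147.11 i$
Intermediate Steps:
$H{\left(E,a \right)} = \frac{7 + E^{2}}{a}$ ($H{\left(E,a \right)} = \frac{E^{2} + 7}{a} = \frac{7 + E^{2}}{a}$)
$P{\left(x \right)} = \frac{145 + x}{14 x}$ ($P{\left(x \right)} = \frac{x + 145}{x + 13 x} = \frac{145 + x}{14 x}$)
$\sqrt{-21642 + P{\left(H{\left(-5,4 \right)} \right)}} = \sqrt{-21642 + \frac{145 + \frac{7 + \left(-5\right)^{2}}{4}}{14 \frac{7 + \left(-5\right)^{2}}{4}}} = \sqrt{-21642 + \frac{145 + \frac{7 + 25}{4}}{14 \frac{7 + 25}{4}}} = \sqrt{-21642 + \frac{145 + \frac{1}{4} \cdot 32}{14 \cdot \frac{1}{4} \cdot 32}} = \sqrt{-21642 + \frac{145 + 8}{14 \cdot 8}} = \sqrt{-21642 + \frac{1}{14} \cdot \frac{1}{8} \cdot 153} = \sqrt{-21642 + \frac{153}{112}} = \sqrt{- \frac{2423751}{112}} = \frac{11 i \sqrt{140217}}{28}$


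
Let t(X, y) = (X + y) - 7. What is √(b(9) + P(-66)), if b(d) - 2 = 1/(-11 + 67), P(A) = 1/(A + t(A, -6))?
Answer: √33147870/4060 ≈ 1.4181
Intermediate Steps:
t(X, y) = -7 + X + y
P(A) = 1/(-13 + 2*A) (P(A) = 1/(A + (-7 + A - 6)) = 1/(A + (-13 + A)) = 1/(-13 + 2*A))
b(d) = 113/56 (b(d) = 2 + 1/(-11 + 67) = 2 + 1/56 = 113/56)
√(b(9) + P(-66)) = √(113/56 + 1/(-13 + 2*(-66))) = √(113/56 + 1/(-13 - 132)) = √(113/56 + 1/(-145)) = √(113/56 - 1/145) = √(16329/8120) = √33147870/4060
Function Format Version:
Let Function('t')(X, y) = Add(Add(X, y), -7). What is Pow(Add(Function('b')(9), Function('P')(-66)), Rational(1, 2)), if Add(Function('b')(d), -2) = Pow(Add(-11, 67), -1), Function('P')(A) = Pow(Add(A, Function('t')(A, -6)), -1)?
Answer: Mul(Rational(1, 4060), Pow(33147870, Rational(1, 2))) ≈ 1.4181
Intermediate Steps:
Function('t')(X, y) = Add(-7, X, y)
Function('P')(A) = Pow(Add(-13, Mul(2, A)), -1) (Function('P')(A) = Pow(Add(A, Add(-7, A, -6)), -1) = Pow(Add(A, Add(-13, A)), -1) = Pow(Add(-13, Mul(2, A)), -1))
Function('b')(d) = Rational(113, 56) (Function('b')(d) = Add(2, Pow(Add(-11, 67), -1)) = Add(2, Pow(56, -1)) = Add(2, Rational(1, 56)) = Rational(113, 56))
Pow(Add(Function('b')(9), Function('P')(-66)), Rational(1, 2)) = Pow(Add(Rational(113, 56), Pow(Add(-13, Mul(2, -66)), -1)), Rational(1, 2)) = Pow(Add(Rational(113, 56), Pow(Add(-13, -132), -1)), Rational(1, 2)) = Pow(Add(Rational(113, 56), Pow(-145, -1)), Rational(1, 2)) = Pow(Add(Rational(113, 56), Rational(-1, 145)), Rational(1, 2)) = Pow(Rational(16329, 8120), Rational(1, 2)) = Mul(Rational(1, 4060), Pow(33147870, Rational(1, 2)))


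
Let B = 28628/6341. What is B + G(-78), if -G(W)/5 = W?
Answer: 147154/373 ≈ 394.51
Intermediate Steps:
G(W) = -5*W
B = 1684/373 (B = 28628*(1/6341) = 1684/373 ≈ 4.5147)
B + G(-78) = 1684/373 - 5*(-78) = 1684/373 + 390 = 147154/373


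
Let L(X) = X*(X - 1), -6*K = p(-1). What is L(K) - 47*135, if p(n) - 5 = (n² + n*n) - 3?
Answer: -57095/9 ≈ -6343.9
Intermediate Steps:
p(n) = 2 + 2*n² (p(n) = 5 + ((n² + n*n) - 3) = 5 + ((n² + n²) - 3) = 5 + (2*n² - 3) = 5 + (-3 + 2*n²) = 2 + 2*n²)
K = -⅔ (K = -(2 + 2*(-1)²)/6 = -(2 + 2*1)/6 = -(2 + 2)/6 = -⅙*4 = -⅔ ≈ -0.66667)
L(X) = X*(-1 + X)
L(K) - 47*135 = -2*(-1 - ⅔)/3 - 47*135 = -⅔*(-5/3) - 6345 = 10/9 - 6345 = -57095/9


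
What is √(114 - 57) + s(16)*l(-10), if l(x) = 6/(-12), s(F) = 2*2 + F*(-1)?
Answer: 6 + √57 ≈ 13.550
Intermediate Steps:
s(F) = 4 - F
l(x) = -½ (l(x) = 6*(-1/12) = -½)
√(114 - 57) + s(16)*l(-10) = √(114 - 57) + (4 - 1*16)*(-½) = √57 + (4 - 16)*(-½) = √57 - 12*(-½) = √57 + 6 = 6 + √57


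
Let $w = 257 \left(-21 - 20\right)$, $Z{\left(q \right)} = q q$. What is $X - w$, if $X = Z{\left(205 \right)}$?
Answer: $52562$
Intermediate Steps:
$Z{\left(q \right)} = q^{2}$
$w = -10537$ ($w = 257 \left(-21 - 20\right) = 257 \left(-41\right) = -10537$)
$X = 42025$ ($X = 205^{2} = 42025$)
$X - w = 42025 - -10537 = 42025 + 10537 = 52562$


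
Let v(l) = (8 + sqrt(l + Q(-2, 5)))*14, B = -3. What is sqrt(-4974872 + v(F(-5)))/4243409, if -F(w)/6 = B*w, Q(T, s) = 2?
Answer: 2*sqrt(-1243690 + 7*I*sqrt(22))/4243409 ≈ 6.9381e-9 + 0.00052562*I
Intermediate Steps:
F(w) = 18*w (F(w) = -(-18)*w = 18*w)
v(l) = 112 + 14*sqrt(2 + l) (v(l) = (8 + sqrt(l + 2))*14 = (8 + sqrt(2 + l))*14 = 112 + 14*sqrt(2 + l))
sqrt(-4974872 + v(F(-5)))/4243409 = sqrt(-4974872 + (112 + 14*sqrt(2 + 18*(-5))))/4243409 = sqrt(-4974872 + (112 + 14*sqrt(2 - 90)))*(1/4243409) = sqrt(-4974872 + (112 + 14*sqrt(-88)))*(1/4243409) = sqrt(-4974872 + (112 + 14*(2*I*sqrt(22))))*(1/4243409) = sqrt(-4974872 + (112 + 28*I*sqrt(22)))*(1/4243409) = sqrt(-4974760 + 28*I*sqrt(22))*(1/4243409) = sqrt(-4974760 + 28*I*sqrt(22))/4243409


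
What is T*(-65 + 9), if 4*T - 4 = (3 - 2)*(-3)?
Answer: -14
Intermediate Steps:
T = ¼ (T = 1 + ((3 - 2)*(-3))/4 = 1 + (1*(-3))/4 = 1 + (¼)*(-3) = 1 - ¾ = ¼ ≈ 0.25000)
T*(-65 + 9) = (-65 + 9)/4 = (¼)*(-56) = -14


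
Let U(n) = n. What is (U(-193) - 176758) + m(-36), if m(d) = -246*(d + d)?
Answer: -159239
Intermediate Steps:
m(d) = -492*d
(U(-193) - 176758) + m(-36) = (-193 - 176758) - 492*(-36) = -176951 + 17712 = -159239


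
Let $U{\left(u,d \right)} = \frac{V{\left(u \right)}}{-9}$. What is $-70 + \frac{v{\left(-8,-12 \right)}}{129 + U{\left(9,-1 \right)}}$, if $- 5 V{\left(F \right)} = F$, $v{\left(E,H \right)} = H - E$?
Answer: $- \frac{22620}{323} \approx -70.031$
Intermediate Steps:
$V{\left(F \right)} = - \frac{F}{5}$
$U{\left(u,d \right)} = \frac{u}{45}$ ($U{\left(u,d \right)} = \frac{\left(- \frac{1}{5}\right) u}{-9} = - \frac{u}{5} \left(- \frac{1}{9}\right) = \frac{u}{45}$)
$-70 + \frac{v{\left(-8,-12 \right)}}{129 + U{\left(9,-1 \right)}} = -70 + \frac{-12 - -8}{129 + \frac{1}{45} \cdot 9} = -70 + \frac{-12 + 8}{129 + \frac{1}{5}} = -70 - \frac{4}{\frac{646}{5}} = -70 - \frac{10}{323} = - \frac{22620}{323}$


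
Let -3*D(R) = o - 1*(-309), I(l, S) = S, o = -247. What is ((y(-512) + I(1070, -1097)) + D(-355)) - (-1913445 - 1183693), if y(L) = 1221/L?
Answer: 4755483569/1536 ≈ 3.0960e+6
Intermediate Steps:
D(R) = -62/3 (D(R) = -(-247 - 1*(-309))/3 = -(-247 + 309)/3 = -⅓*62 = -62/3)
((y(-512) + I(1070, -1097)) + D(-355)) - (-1913445 - 1183693) = ((1221/(-512) - 1097) - 62/3) - (-1913445 - 1183693) = ((1221*(-1/512) - 1097) - 62/3) - 1*(-3097138) = ((-1221/512 - 1097) - 62/3) + 3097138 = (-562885/512 - 62/3) + 3097138 = -1720399/1536 + 3097138 = 4755483569/1536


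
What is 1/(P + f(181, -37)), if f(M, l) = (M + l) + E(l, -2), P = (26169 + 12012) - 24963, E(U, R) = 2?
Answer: 1/13364 ≈ 7.4828e-5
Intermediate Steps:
P = 13218 (P = 38181 - 24963 = 13218)
f(M, l) = 2 + M + l (f(M, l) = (M + l) + 2 = 2 + M + l)
1/(P + f(181, -37)) = 1/(13218 + (2 + 181 - 37)) = 1/(13218 + 146) = 1/13364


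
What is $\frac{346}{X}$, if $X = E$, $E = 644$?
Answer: $\frac{173}{322} \approx 0.53727$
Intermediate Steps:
$X = 644$
$\frac{346}{X} = \frac{346}{644} = 346 \cdot \frac{1}{644} = \frac{173}{322}$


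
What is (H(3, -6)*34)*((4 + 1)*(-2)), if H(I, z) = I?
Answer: -1020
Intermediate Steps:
(H(3, -6)*34)*((4 + 1)*(-2)) = (3*34)*((4 + 1)*(-2)) = 102*(5*(-2)) = 102*(-10) = -1020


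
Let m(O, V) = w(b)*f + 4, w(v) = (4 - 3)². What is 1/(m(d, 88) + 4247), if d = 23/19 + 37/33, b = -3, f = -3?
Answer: 1/4248 ≈ 0.00023540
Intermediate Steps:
d = 1462/627 (d = 23*(1/19) + 37*(1/33) = 23/19 + 37/33 = 1462/627 ≈ 2.3317)
w(v) = 1 (w(v) = 1² = 1)
m(O, V) = 1 (m(O, V) = 1*(-3) + 4 = -3 + 4 = 1)
1/(m(d, 88) + 4247) = 1/(1 + 4247) = 1/4248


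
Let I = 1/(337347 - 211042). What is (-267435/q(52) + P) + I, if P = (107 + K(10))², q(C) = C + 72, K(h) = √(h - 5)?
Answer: 145612108729/15661820 + 214*√5 ≈ 9775.8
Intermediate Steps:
K(h) = √(-5 + h)
q(C) = 72 + C
I = 1/126305 ≈ 7.9173e-6
P = (107 + √5)² (P = (107 + √(-5 + 10))² = (107 + √5)² ≈ 11933.)
(-267435/q(52) + P) + I = (-267435/(72 + 52) + (107 + √5)²) + 1/126305 = (-267435/124 + (107 + √5)²) + 1/126305 = -33778377551/15661820 + (107 + √5)²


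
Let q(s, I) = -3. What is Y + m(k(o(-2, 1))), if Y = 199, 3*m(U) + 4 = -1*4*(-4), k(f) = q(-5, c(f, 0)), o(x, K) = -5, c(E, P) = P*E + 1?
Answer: 203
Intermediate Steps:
c(E, P) = 1 + E*P (c(E, P) = E*P + 1 = 1 + E*P)
k(f) = -3
m(U) = 4 (m(U) = -4/3 + (-1*4*(-4))/3 = -4/3 + (-4*(-4))/3 = -4/3 + (⅓)*16 = -4/3 + 16/3 = 4)
Y + m(k(o(-2, 1))) = 199 + 4 = 203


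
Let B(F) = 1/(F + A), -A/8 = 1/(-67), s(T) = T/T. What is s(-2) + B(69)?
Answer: 4698/4631 ≈ 1.0145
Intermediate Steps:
s(T) = 1
A = 8/67 (A = -8/(-67) = -8*(-1/67) = 8/67 ≈ 0.11940)
B(F) = 1/(8/67 + F) (B(F) = 1/(F + 8/67) = 1/(8/67 + F))
s(-2) + B(69) = 1 + 67/(8 + 67*69) = 1 + 67/(8 + 4623) = 1 + 67/4631 = 4698/4631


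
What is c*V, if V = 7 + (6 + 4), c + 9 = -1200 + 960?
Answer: -4233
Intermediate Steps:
c = -249 (c = -9 + (-1200 + 960) = -9 - 240 = -249)
V = 17 (V = 7 + 10 = 17)
c*V = -249*17 = -4233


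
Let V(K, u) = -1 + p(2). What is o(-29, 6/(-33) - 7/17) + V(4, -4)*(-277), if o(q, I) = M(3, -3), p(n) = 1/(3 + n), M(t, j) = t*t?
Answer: 1153/5 ≈ 230.60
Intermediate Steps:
M(t, j) = t²
o(q, I) = 9 (o(q, I) = 3² = 9)
V(K, u) = -⅘ (V(K, u) = -1 + 1/(3 + 2) = -1 + 1/5 = -1 + ⅕ = -⅘)
o(-29, 6/(-33) - 7/17) + V(4, -4)*(-277) = 9 - ⅘*(-277) = 9 + 1108/5 = 1153/5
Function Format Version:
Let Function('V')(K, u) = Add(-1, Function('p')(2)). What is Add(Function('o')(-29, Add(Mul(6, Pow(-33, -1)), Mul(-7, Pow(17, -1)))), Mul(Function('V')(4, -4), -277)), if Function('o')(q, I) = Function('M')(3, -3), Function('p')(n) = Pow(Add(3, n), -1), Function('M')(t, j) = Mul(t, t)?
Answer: Rational(1153, 5) ≈ 230.60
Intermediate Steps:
Function('M')(t, j) = Pow(t, 2)
Function('o')(q, I) = 9 (Function('o')(q, I) = Pow(3, 2) = 9)
Function('V')(K, u) = Rational(-4, 5) (Function('V')(K, u) = Add(-1, Pow(Add(3, 2), -1)) = Add(-1, Pow(5, -1)) = Add(-1, Rational(1, 5)) = Rational(-4, 5))
Add(Function('o')(-29, Add(Mul(6, Pow(-33, -1)), Mul(-7, Pow(17, -1)))), Mul(Function('V')(4, -4), -277)) = Add(9, Mul(Rational(-4, 5), -277)) = Add(9, Rational(1108, 5)) = Rational(1153, 5)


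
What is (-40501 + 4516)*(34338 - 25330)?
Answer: -324152880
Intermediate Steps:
(-40501 + 4516)*(34338 - 25330) = -35985*9008 = -324152880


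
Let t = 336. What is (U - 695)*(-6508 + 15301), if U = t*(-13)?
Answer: -44518959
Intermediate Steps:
U = -4368 (U = 336*(-13) = -4368)
(U - 695)*(-6508 + 15301) = (-4368 - 695)*(-6508 + 15301) = -5063*8793 = -44518959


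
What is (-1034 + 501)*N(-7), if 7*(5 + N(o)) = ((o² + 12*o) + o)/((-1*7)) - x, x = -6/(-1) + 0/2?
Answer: 2665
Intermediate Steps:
x = 6 (x = -6*(-1) + 0*(½) = 6 + 0 = 6)
N(o) = -41/7 - 13*o/49 - o²/49 (N(o) = -5 + (((o² + 12*o) + o)/((-1*7)) - 1*6)/7 = -5 + ((o² + 13*o)/(-7) - 6)/7 = -5 + ((o² + 13*o)*(-⅐) - 6)/7 = -5 + ((-13*o/7 - o²/7) - 6)/7 = -5 + (-6 - 13*o/7 - o²/7)/7 = -5 + (-6/7 - 13*o/49 - o²/49) = -41/7 - 13*o/49 - o²/49)
(-1034 + 501)*N(-7) = (-1034 + 501)*(-41/7 - 13/49*(-7) - 1/49*(-7)²) = -533*(-41/7 + 13/7 - 1/49*49) = -533*(-41/7 + 13/7 - 1) = -533*(-5) = 2665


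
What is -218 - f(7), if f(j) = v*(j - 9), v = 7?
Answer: -204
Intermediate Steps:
f(j) = -63 + 7*j (f(j) = 7*(j - 9) = 7*(-9 + j) = -63 + 7*j)
-218 - f(7) = -218 - (-63 + 7*7) = -218 - (-63 + 49) = -218 - 1*(-14) = -218 + 14 = -204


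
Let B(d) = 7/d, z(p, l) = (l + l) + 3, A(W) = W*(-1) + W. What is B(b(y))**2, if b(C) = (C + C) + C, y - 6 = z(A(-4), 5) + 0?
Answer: 49/3249 ≈ 0.015082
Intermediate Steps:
A(W) = 0 (A(W) = -W + W = 0)
z(p, l) = 3 + 2*l (z(p, l) = 2*l + 3 = 3 + 2*l)
y = 19 (y = 6 + ((3 + 2*5) + 0) = 6 + ((3 + 10) + 0) = 6 + (13 + 0) = 6 + 13 = 19)
b(C) = 3*C (b(C) = 2*C + C = 3*C)
B(b(y))**2 = (7/((3*19)))**2 = (7/57)**2 = 49/3249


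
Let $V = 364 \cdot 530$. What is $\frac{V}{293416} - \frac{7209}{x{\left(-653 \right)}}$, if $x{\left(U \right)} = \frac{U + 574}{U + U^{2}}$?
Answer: $\frac{112571801226793}{2897483} \approx 3.8852 \cdot 10^{7}$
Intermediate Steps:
$V = 192920$
$x{\left(U \right)} = \frac{574 + U}{U + U^{2}}$
$\frac{V}{293416} - \frac{7209}{x{\left(-653 \right)}} = \frac{192920}{293416} - \frac{7209}{\frac{1}{-653} \frac{1}{1 - 653} \left(574 - 653\right)} = 192920 \cdot \frac{1}{293416} - \frac{7209}{\left(- \frac{1}{653}\right) \frac{1}{-652} \left(-79\right)} = \frac{24115}{36677} - \frac{7209}{\left(- \frac{1}{653}\right) \left(- \frac{1}{652}\right) \left(-79\right)} = \frac{24115}{36677} - \frac{7209}{- \frac{79}{425756}} = \frac{24115}{36677} - - \frac{3069275004}{79} = \frac{24115}{36677} + \frac{3069275004}{79} = \frac{112571801226793}{2897483}$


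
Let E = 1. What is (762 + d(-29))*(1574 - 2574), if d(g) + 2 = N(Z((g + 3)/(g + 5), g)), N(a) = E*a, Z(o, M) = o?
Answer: -2283250/3 ≈ -7.6108e+5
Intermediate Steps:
N(a) = a (N(a) = 1*a = a)
d(g) = -2 + (3 + g)/(5 + g) (d(g) = -2 + (g + 3)/(g + 5) = -2 + (3 + g)/(5 + g))
(762 + d(-29))*(1574 - 2574) = (762 + (-7 - 1*(-29))/(5 - 29))*(1574 - 2574) = (762 + (-7 + 29)/(-24))*(-1000) = (762 - 1/24*22)*(-1000) = (762 - 11/12)*(-1000) = (9133/12)*(-1000) = -2283250/3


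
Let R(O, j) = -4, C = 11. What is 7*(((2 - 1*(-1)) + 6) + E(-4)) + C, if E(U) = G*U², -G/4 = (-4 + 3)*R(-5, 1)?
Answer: -1718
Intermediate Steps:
G = -16 (G = -4*(-4 + 3)*(-4) = -(-4)*(-4) = -4*4 = -16)
E(U) = -16*U²
7*(((2 - 1*(-1)) + 6) + E(-4)) + C = 7*(((2 - 1*(-1)) + 6) - 16*(-4)²) + 11 = 7*(((2 + 1) + 6) - 16*16) + 11 = 7*((3 + 6) - 256) + 11 = 7*(9 - 256) + 11 = 7*(-247) + 11 = -1729 + 11 = -1718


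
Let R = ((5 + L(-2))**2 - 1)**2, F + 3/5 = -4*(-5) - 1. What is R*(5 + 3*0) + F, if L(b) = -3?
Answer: 317/5 ≈ 63.400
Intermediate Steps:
F = 92/5 (F = -3/5 + (-4*(-5) - 1) = -3/5 + (20 - 1) = -3/5 + 19 = 92/5 ≈ 18.400)
R = 9 (R = ((5 - 3)**2 - 1)**2 = (2**2 - 1)**2 = (4 - 1)**2 = 3**2 = 9)
R*(5 + 3*0) + F = 9*(5 + 3*0) + 92/5 = 9*(5 + 0) + 92/5 = 9*5 + 92/5 = 45 + 92/5 = 317/5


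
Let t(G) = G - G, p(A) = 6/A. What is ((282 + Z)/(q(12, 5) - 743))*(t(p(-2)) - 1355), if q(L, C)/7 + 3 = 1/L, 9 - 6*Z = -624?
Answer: 6300750/9161 ≈ 687.78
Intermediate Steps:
Z = 211/2 (Z = 3/2 - 1/6*(-624) = 3/2 + 104 = 211/2 ≈ 105.50)
q(L, C) = -21 + 7/L
t(G) = 0
((282 + Z)/(q(12, 5) - 743))*(t(p(-2)) - 1355) = ((282 + 211/2)/((-21 + 7/12) - 743))*(0 - 1355) = (775/(2*((-21 + 7*(1/12)) - 743)))*(-1355) = (775/(2*((-21 + 7/12) - 743)))*(-1355) = (775/(2*(-245/12 - 743)))*(-1355) = (775/(2*(-9161/12)))*(-1355) = ((775/2)*(-12/9161))*(-1355) = -4650/9161*(-1355) = 6300750/9161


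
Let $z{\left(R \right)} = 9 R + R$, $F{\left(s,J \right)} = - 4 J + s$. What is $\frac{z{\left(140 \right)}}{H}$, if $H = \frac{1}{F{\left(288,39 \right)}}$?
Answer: $184800$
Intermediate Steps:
$F{\left(s,J \right)} = s - 4 J$
$H = \frac{1}{132}$ ($H = \frac{1}{288 - 156} = \frac{1}{132} \approx 0.0075758$)
$z{\left(R \right)} = 10 R$
$\frac{z{\left(140 \right)}}{H} = 10 \cdot 140 \frac{1}{\frac{1}{132}} = 1400 \cdot 132 = 184800$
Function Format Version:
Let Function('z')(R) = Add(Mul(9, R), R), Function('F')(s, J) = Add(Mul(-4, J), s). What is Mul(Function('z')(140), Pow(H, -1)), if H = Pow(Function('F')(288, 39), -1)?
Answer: 184800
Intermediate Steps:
Function('F')(s, J) = Add(s, Mul(-4, J))
H = Rational(1, 132) (H = Pow(Add(288, Mul(-4, 39)), -1) = Pow(Add(288, -156), -1) = Pow(132, -1) = Rational(1, 132) ≈ 0.0075758)
Function('z')(R) = Mul(10, R)
Mul(Function('z')(140), Pow(H, -1)) = Mul(Mul(10, 140), Pow(Rational(1, 132), -1)) = Mul(1400, 132) = 184800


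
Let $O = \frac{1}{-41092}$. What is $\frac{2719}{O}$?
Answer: $-111729148$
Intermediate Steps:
$O = - \frac{1}{41092} \approx -2.4336 \cdot 10^{-5}$
$\frac{2719}{O} = \frac{2719}{- \frac{1}{41092}} = 2719 \left(-41092\right) = -111729148$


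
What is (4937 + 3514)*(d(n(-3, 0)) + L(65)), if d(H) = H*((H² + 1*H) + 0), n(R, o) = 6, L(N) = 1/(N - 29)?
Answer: 8519547/4 ≈ 2.1299e+6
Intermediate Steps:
L(N) = 1/(-29 + N)
d(H) = H*(H + H²) (d(H) = H*((H² + H) + 0) = H*((H + H²) + 0) = H*(H + H²))
(4937 + 3514)*(d(n(-3, 0)) + L(65)) = (4937 + 3514)*(6²*(1 + 6) + 1/(-29 + 65)) = 8451*(36*7 + 1/36) = 8451*(252 + 1/36) = 8451*(9073/36) = 8519547/4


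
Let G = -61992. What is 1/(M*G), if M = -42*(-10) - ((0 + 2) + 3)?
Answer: -1/25726680 ≈ -3.8870e-8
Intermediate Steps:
M = 415 (M = 420 - (2 + 3) = 420 - 1*5 = 420 - 5 = 415)
1/(M*G) = 1/(415*(-61992)) = (1/415)*(-1/61992) = -1/25726680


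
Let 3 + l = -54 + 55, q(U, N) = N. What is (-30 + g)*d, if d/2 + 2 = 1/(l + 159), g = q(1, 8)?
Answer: 13772/157 ≈ 87.720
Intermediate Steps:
g = 8
l = -2 (l = -3 + (-54 + 55) = -3 + 1 = -2)
d = -626/157 (d = -4 + 2/(-2 + 159) = -4 + 2/157 = -626/157 ≈ -3.9873)
(-30 + g)*d = (-30 + 8)*(-626/157) = -22*(-626/157) = 13772/157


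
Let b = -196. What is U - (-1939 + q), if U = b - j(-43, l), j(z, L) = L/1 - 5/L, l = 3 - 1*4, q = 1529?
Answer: 210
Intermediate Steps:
l = -1 (l = 3 - 4 = -1)
j(z, L) = L - 5/L (j(z, L) = L*1 - 5/L = L - 5/L)
U = -200 (U = -196 - (-1 - 5/(-1)) = -196 - (-1 - 5*(-1)) = -196 - (-1 + 5) = -196 - 1*4 = -196 - 4 = -200)
U - (-1939 + q) = -200 - (-1939 + 1529) = -200 - 1*(-410) = -200 + 410 = 210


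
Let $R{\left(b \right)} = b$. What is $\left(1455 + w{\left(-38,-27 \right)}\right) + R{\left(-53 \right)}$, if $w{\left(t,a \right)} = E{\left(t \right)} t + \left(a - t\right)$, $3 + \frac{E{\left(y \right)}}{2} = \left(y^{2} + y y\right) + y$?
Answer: $-214959$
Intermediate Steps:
$E{\left(y \right)} = -6 + 2 y + 4 y^{2}$ ($E{\left(y \right)} = -6 + 2 \left(\left(y^{2} + y y\right) + y\right) = -6 + 2 \left(\left(y^{2} + y^{2}\right) + y\right) = -6 + 2 \left(2 y^{2} + y\right) = -6 + 2 \left(y + 2 y^{2}\right) = -6 + \left(2 y + 4 y^{2}\right) = -6 + 2 y + 4 y^{2}$)
$w{\left(t,a \right)} = a - t + t \left(-6 + 2 t + 4 t^{2}\right)$ ($w{\left(t,a \right)} = \left(-6 + 2 t + 4 t^{2}\right) t + \left(a - t\right) = t \left(-6 + 2 t + 4 t^{2}\right) + \left(a - t\right) = a - t + t \left(-6 + 2 t + 4 t^{2}\right)$)
$\left(1455 + w{\left(-38,-27 \right)}\right) + R{\left(-53 \right)} = \left(1455 - \left(-11 + 76 \left(-3 - 38 + 2 \left(-38\right)^{2}\right)\right)\right) - 53 = \left(1455 + \left(-27 + 38 + 2 \left(-38\right) \left(-3 - 38 + 2 \cdot 1444\right)\right)\right) - 53 = \left(1455 + \left(-27 + 38 + 2 \left(-38\right) \left(-3 - 38 + 2888\right)\right)\right) - 53 = \left(1455 + \left(-27 + 38 + 2 \left(-38\right) 2847\right)\right) - 53 = \left(1455 - 216361\right) - 53 = -214906 - 53 = -214959$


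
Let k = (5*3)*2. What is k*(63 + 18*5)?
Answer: 4590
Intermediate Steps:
k = 30 (k = 15*2 = 30)
k*(63 + 18*5) = 30*(63 + 18*5) = 30*(63 + 90) = 30*153 = 4590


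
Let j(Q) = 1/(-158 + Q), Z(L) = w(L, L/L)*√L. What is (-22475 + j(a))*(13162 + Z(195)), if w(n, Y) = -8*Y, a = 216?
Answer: -8578655969/29 + 5214196*√195/29 ≈ -2.9330e+8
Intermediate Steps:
Z(L) = -8*√L (Z(L) = (-8*L/L)*√L = (-8*1)*√L = -8*√L)
(-22475 + j(a))*(13162 + Z(195)) = (-22475 + 1/(-158 + 216))*(13162 - 8*√195) = (-22475 + 1/58)*(13162 - 8*√195) = -1303549*(13162 - 8*√195)/58 = -8578655969/29 + 5214196*√195/29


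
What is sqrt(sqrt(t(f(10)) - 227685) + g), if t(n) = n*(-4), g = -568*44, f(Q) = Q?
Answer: sqrt(-24992 + 5*I*sqrt(9109)) ≈ 1.509 + 158.1*I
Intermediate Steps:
g = -24992
t(n) = -4*n
sqrt(sqrt(t(f(10)) - 227685) + g) = sqrt(sqrt(-4*10 - 227685) - 24992) = sqrt(sqrt(-40 - 227685) - 24992) = sqrt(sqrt(-227725) - 24992) = sqrt(5*I*sqrt(9109) - 24992) = sqrt(-24992 + 5*I*sqrt(9109))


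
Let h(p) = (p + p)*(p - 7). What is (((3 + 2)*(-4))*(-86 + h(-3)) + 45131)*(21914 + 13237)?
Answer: 1604678301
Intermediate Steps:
h(p) = 2*p*(-7 + p) (h(p) = (2*p)*(-7 + p) = 2*p*(-7 + p))
(((3 + 2)*(-4))*(-86 + h(-3)) + 45131)*(21914 + 13237) = (((3 + 2)*(-4))*(-86 + 2*(-3)*(-7 - 3)) + 45131)*(21914 + 13237) = ((5*(-4))*(-86 + 2*(-3)*(-10)) + 45131)*35151 = (-20*(-86 + 60) + 45131)*35151 = (-20*(-26) + 45131)*35151 = (520 + 45131)*35151 = 45651*35151 = 1604678301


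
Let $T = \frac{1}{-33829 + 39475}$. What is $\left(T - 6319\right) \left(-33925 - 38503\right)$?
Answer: $\frac{1292009521622}{2823} \approx 4.5767 \cdot 10^{8}$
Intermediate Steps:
$T = \frac{1}{5646} \approx 0.00017712$
$\left(T - 6319\right) \left(-33925 - 38503\right) = \left(\frac{1}{5646} - 6319\right) \left(-33925 - 38503\right) = \left(- \frac{35677073}{5646}\right) \left(-72428\right) = \frac{1292009521622}{2823}$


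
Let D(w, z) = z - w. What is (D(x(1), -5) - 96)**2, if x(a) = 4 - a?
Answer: 10816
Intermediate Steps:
(D(x(1), -5) - 96)**2 = ((-5 - (4 - 1*1)) - 96)**2 = ((-5 - (4 - 1)) - 96)**2 = ((-5 - 1*3) - 96)**2 = ((-5 - 3) - 96)**2 = (-8 - 96)**2 = (-104)**2 = 10816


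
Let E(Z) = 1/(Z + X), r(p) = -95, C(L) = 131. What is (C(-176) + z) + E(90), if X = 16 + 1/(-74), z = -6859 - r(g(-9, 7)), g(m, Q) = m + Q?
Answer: -52022545/7843 ≈ -6633.0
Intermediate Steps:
g(m, Q) = Q + m
z = -6764 (z = -6859 - 1*(-95) = -6859 + 95 = -6764)
X = 1183/74 (X = 16 - 1/74 = 1183/74 ≈ 15.986)
E(Z) = 1/(1183/74 + Z) (E(Z) = 1/(Z + 1183/74) = 1/(1183/74 + Z))
(C(-176) + z) + E(90) = (131 - 6764) + 74/(1183 + 74*90) = -6633 + 74/(1183 + 6660) = -6633 + 74/7843 = -52022545/7843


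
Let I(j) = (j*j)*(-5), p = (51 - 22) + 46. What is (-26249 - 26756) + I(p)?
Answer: -81130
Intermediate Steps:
p = 75 (p = 29 + 46 = 75)
I(j) = -5*j**2 (I(j) = j**2*(-5) = -5*j**2)
(-26249 - 26756) + I(p) = (-26249 - 26756) - 5*75**2 = -53005 - 5*5625 = -53005 - 28125 = -81130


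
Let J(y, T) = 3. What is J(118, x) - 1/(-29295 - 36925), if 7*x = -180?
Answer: 198661/66220 ≈ 3.0000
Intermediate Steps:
x = -180/7 (x = (⅐)*(-180) = -180/7 ≈ -25.714)
J(118, x) - 1/(-29295 - 36925) = 3 - 1/(-29295 - 36925) = 3 - 1/(-66220) = 3 - 1*(-1/66220) = 3 + 1/66220 = 198661/66220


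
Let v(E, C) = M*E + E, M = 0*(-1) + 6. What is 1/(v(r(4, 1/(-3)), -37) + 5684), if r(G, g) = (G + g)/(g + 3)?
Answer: 8/45549 ≈ 0.00017564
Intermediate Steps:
M = 6 (M = 0 + 6 = 6)
r(G, g) = (G + g)/(3 + g)
v(E, C) = 7*E (v(E, C) = 6*E + E = 7*E)
1/(v(r(4, 1/(-3)), -37) + 5684) = 1/(7*((4 + 1/(-3))/(3 + 1/(-3))) + 5684) = 1/(7*((4 - ⅓)/(3 - ⅓)) + 5684) = 1/(7*((11/3)/(8/3)) + 5684) = 1/(7*((3/8)*(11/3)) + 5684) = 1/(7*(11/8) + 5684) = 1/(77/8 + 5684) = 1/(45549/8) = 8/45549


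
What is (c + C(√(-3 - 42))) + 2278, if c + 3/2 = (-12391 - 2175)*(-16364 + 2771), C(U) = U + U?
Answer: 395995829/2 + 6*I*√5 ≈ 1.98e+8 + 13.416*I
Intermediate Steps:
C(U) = 2*U
c = 395991273/2 (c = -3/2 + (-12391 - 2175)*(-16364 + 2771) = -3/2 - 14566*(-13593) = -3/2 + 197995638 = 395991273/2 ≈ 1.9800e+8)
(c + C(√(-3 - 42))) + 2278 = (395991273/2 + 2*√(-3 - 42)) + 2278 = (395991273/2 + 2*√(-45)) + 2278 = (395991273/2 + 2*(3*I*√5)) + 2278 = (395991273/2 + 6*I*√5) + 2278 = 395995829/2 + 6*I*√5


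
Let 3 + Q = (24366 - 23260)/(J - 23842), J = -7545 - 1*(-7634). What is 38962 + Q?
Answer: 925392021/23753 ≈ 38959.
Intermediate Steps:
J = 89 (J = -7545 + 7634 = 89)
Q = -72365/23753 (Q = -3 + (24366 - 23260)/(89 - 23842) = -3 + 1106/(-23753) = -3 + 1106*(-1/23753) = -3 - 1106/23753 = -72365/23753 ≈ -3.0466)
38962 + Q = 38962 - 72365/23753 = 925392021/23753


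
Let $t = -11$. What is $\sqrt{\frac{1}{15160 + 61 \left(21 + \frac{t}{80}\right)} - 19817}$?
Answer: $\frac{i \sqrt{34247676333864057}}{1314609} \approx 140.77 i$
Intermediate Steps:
$\sqrt{\frac{1}{15160 + 61 \left(21 + \frac{t}{80}\right)} - 19817} = \sqrt{\frac{1}{15160 + 61 \left(21 - \frac{11}{80}\right)} - 19817} = \sqrt{\frac{1}{15160 + 61 \cdot \frac{1669}{80}} - 19817} = \sqrt{\frac{1}{15160 + \frac{101809}{80}} - 19817} = \sqrt{\frac{1}{\frac{1314609}{80}} - 19817} = \sqrt{\frac{80}{1314609} - 19817} = \sqrt{- \frac{26051606473}{1314609}} = \frac{i \sqrt{34247676333864057}}{1314609}$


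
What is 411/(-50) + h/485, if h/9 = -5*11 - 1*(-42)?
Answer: -41037/4850 ≈ -8.4612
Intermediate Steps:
h = -117 (h = 9*(-5*11 - 1*(-42)) = 9*(-55 + 42) = 9*(-13) = -117)
411/(-50) + h/485 = 411/(-50) - 117/485 = 411*(-1/50) - 117*1/485 = -411/50 - 117/485 = -41037/4850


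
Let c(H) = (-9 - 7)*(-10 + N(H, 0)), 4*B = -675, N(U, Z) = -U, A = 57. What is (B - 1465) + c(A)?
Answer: -2247/4 ≈ -561.75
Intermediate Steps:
B = -675/4 (B = (¼)*(-675) = -675/4 ≈ -168.75)
c(H) = 160 + 16*H (c(H) = (-9 - 7)*(-10 - H) = -16*(-10 - H) = 160 + 16*H)
(B - 1465) + c(A) = (-675/4 - 1465) + (160 + 16*57) = -6535/4 + (160 + 912) = -6535/4 + 1072 = -2247/4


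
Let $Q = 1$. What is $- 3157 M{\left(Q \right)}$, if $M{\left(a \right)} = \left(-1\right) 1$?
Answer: $3157$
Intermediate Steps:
$M{\left(a \right)} = -1$
$- 3157 M{\left(Q \right)} = \left(-3157\right) \left(-1\right) = 3157$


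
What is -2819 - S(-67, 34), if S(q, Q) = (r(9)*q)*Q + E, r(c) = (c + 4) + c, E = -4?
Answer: 47301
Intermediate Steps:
r(c) = 4 + 2*c (r(c) = (4 + c) + c = 4 + 2*c)
S(q, Q) = -4 + 22*Q*q (S(q, Q) = ((4 + 2*9)*q)*Q - 4 = ((4 + 18)*q)*Q - 4 = (22*q)*Q - 4 = 22*Q*q - 4 = -4 + 22*Q*q)
-2819 - S(-67, 34) = -2819 - (-4 + 22*34*(-67)) = -2819 - (-4 - 50116) = -2819 - 1*(-50120) = -2819 + 50120 = 47301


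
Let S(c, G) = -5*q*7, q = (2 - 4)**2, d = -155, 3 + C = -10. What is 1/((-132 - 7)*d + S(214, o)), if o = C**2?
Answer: 1/21405 ≈ 4.6718e-5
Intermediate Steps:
C = -13 (C = -3 - 10 = -13)
o = 169 (o = (-13)**2 = 169)
q = 4 (q = (-2)**2 = 4)
S(c, G) = -140 (S(c, G) = -5*4*7 = -20*7 = -140)
1/((-132 - 7)*d + S(214, o)) = 1/((-132 - 7)*(-155) - 140) = 1/(-139*(-155) - 140) = 1/(21545 - 140) = 1/21405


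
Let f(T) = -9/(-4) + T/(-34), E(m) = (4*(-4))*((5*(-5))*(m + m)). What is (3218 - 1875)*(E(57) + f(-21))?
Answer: 244978605/4 ≈ 6.1245e+7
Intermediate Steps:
E(m) = 800*m (E(m) = -(-400)*2*m = -(-800)*m = 800*m)
f(T) = 9/4 - T/34 (f(T) = -9*(-1/4) + T*(-1/34) = 9/4 - T/34)
(3218 - 1875)*(E(57) + f(-21)) = (3218 - 1875)*(800*57 + (9/4 - 1/34*(-21))) = 1343*(45600 + (9/4 + 21/34)) = 1343*(45600 + 195/68) = 1343*(3100995/68) = 244978605/4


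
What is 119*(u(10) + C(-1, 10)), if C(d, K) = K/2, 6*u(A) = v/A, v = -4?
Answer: 8806/15 ≈ 587.07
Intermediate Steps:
u(A) = -2/(3*A) (u(A) = (-4/A)/6 = -2/(3*A))
C(d, K) = K/2 (C(d, K) = K*(½) = K/2)
119*(u(10) + C(-1, 10)) = 119*(-⅔/10 + (½)*10) = 119*(-⅔*⅒ + 5) = 119*(-1/15 + 5) = 119*(74/15) = 8806/15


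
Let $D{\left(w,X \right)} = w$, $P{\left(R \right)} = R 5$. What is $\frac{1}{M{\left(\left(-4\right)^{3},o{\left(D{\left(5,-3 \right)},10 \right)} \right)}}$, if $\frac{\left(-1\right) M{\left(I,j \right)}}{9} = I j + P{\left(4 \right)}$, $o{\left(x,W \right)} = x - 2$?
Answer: $\frac{1}{1548} \approx 0.000646$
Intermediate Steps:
$P{\left(R \right)} = 5 R$
$o{\left(x,W \right)} = -2 + x$
$M{\left(I,j \right)} = -180 - 9 I j$ ($M{\left(I,j \right)} = - 9 \left(I j + 5 \cdot 4\right) = - 9 \left(I j + 20\right) = - 9 \left(20 + I j\right) = -180 - 9 I j$)
$\frac{1}{M{\left(\left(-4\right)^{3},o{\left(D{\left(5,-3 \right)},10 \right)} \right)}} = \frac{1}{-180 - 9 \left(-4\right)^{3} \left(-2 + 5\right)} = \frac{1}{-180 - \left(-576\right) 3} = \frac{1}{-180 + 1728} = \frac{1}{1548}$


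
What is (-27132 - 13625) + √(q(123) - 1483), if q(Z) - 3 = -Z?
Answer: -40757 + I*√1603 ≈ -40757.0 + 40.037*I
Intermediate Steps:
q(Z) = 3 - Z
(-27132 - 13625) + √(q(123) - 1483) = (-27132 - 13625) + √((3 - 1*123) - 1483) = -40757 + √((3 - 123) - 1483) = -40757 + √(-120 - 1483) = -40757 + √(-1603) = -40757 + I*√1603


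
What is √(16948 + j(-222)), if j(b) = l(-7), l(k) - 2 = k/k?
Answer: √16951 ≈ 130.20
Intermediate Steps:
l(k) = 3 (l(k) = 2 + k/k = 2 + 1 = 3)
j(b) = 3
√(16948 + j(-222)) = √(16948 + 3) = √16951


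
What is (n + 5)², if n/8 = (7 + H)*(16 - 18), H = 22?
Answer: 210681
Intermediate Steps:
n = -464 (n = 8*((7 + 22)*(16 - 18)) = 8*(29*(-2)) = 8*(-58) = -464)
(n + 5)² = (-464 + 5)² = (-459)² = 210681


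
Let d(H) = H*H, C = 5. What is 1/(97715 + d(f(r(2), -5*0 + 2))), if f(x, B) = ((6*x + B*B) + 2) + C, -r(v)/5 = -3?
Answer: 1/107916 ≈ 9.2665e-6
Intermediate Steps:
r(v) = 15 (r(v) = -5*(-3) = 15)
f(x, B) = 7 + B**2 + 6*x (f(x, B) = ((6*x + B*B) + 2) + 5 = ((6*x + B**2) + 2) + 5 = ((B**2 + 6*x) + 2) + 5 = (2 + B**2 + 6*x) + 5 = 7 + B**2 + 6*x)
d(H) = H**2
1/(97715 + d(f(r(2), -5*0 + 2))) = 1/(97715 + (7 + (-5*0 + 2)**2 + 6*15)**2) = 1/(97715 + (7 + (0 + 2)**2 + 90)**2) = 1/(97715 + (7 + 2**2 + 90)**2) = 1/(97715 + (7 + 4 + 90)**2) = 1/(97715 + 101**2) = 1/(97715 + 10201) = 1/107916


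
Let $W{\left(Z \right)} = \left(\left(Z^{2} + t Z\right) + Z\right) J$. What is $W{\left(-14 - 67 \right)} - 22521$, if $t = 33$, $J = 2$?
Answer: $-14907$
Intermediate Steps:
$W{\left(Z \right)} = 2 Z^{2} + 68 Z$ ($W{\left(Z \right)} = \left(\left(Z^{2} + 33 Z\right) + Z\right) 2 = \left(Z^{2} + 34 Z\right) 2 = 2 Z^{2} + 68 Z$)
$W{\left(-14 - 67 \right)} - 22521 = 2 \left(-14 - 67\right) \left(34 - 81\right) - 22521 = 2 \left(-81\right) \left(34 - 81\right) - 22521 = 2 \left(-81\right) \left(-47\right) - 22521 = 7614 - 22521 = -14907$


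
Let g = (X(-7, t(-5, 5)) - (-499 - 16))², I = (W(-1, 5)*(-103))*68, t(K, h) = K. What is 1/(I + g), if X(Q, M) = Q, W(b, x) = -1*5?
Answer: 1/293084 ≈ 3.4120e-6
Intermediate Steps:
W(b, x) = -5
I = 35020 (I = -5*(-103)*68 = 515*68 = 35020)
g = 258064 (g = (-7 - (-499 - 16))² = (-7 - 1*(-515))² = (-7 + 515)² = 508² = 258064)
1/(I + g) = 1/(35020 + 258064) = 1/293084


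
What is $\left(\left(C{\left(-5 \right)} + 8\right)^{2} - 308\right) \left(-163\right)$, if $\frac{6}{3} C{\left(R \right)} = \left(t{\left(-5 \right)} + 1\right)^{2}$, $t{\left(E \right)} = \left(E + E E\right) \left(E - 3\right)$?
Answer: $- \frac{104309727251}{4} \approx -2.6077 \cdot 10^{10}$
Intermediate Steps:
$t{\left(E \right)} = \left(-3 + E\right) \left(E + E^{2}\right)$ ($t{\left(E \right)} = \left(E + E^{2}\right) \left(-3 + E\right) = \left(-3 + E\right) \left(E + E^{2}\right)$)
$C{\left(R \right)} = \frac{25281}{2}$ ($C{\left(R \right)} = \frac{\left(- 5 \left(-3 + \left(-5\right)^{2} - -10\right) + 1\right)^{2}}{2} = \frac{\left(- 5 \left(-3 + 25 + 10\right) + 1\right)^{2}}{2} = \frac{\left(\left(-5\right) 32 + 1\right)^{2}}{2} = \frac{\left(-160 + 1\right)^{2}}{2} = \frac{\left(-159\right)^{2}}{2} = \frac{1}{2} \cdot 25281 = \frac{25281}{2}$)
$\left(\left(C{\left(-5 \right)} + 8\right)^{2} - 308\right) \left(-163\right) = \left(\left(\frac{25281}{2} + 8\right)^{2} - 308\right) \left(-163\right) = \left(\left(\frac{25297}{2}\right)^{2} - 308\right) \left(-163\right) = \left(\frac{639938209}{4} - 308\right) \left(-163\right) = \frac{639936977}{4} \left(-163\right) = - \frac{104309727251}{4}$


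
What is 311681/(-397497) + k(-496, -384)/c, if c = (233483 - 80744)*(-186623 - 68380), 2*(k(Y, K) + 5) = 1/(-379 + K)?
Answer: -6175026704342129365/7875214049935005858 ≈ -0.78411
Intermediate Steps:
k(Y, K) = -5 + 1/(2*(-379 + K))
c = -38948903217 (c = 152739*(-255003) = -38948903217)
311681/(-397497) + k(-496, -384)/c = 311681/(-397497) + ((3791 - 10*(-384))/(2*(-379 - 384)))/(-38948903217) = 311681*(-1/397497) + ((½)*(3791 + 3840)/(-763))*(-1/38948903217) = -311681/397497 + ((½)*(-1/763)*7631)*(-1/38948903217) = -311681/397497 - 7631/1526*(-1/38948903217) = -311681/397497 + 7631/59436026309142 = -6175026704342129365/7875214049935005858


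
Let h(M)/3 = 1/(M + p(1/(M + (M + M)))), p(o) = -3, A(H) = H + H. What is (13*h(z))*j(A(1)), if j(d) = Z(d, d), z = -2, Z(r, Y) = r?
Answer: -78/5 ≈ -15.600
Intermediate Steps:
A(H) = 2*H
j(d) = d
h(M) = 3/(-3 + M) (h(M) = 3/(M - 3) = 3/(-3 + M))
(13*h(z))*j(A(1)) = (13*(3/(-3 - 2)))*(2*1) = (13*(3/(-5)))*2 = (13*(3*(-⅕)))*2 = (13*(-⅗))*2 = -39/5*2 = -78/5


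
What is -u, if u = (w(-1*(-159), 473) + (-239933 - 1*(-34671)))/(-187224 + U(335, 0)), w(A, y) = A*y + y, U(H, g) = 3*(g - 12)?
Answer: -21597/31210 ≈ -0.69199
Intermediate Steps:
U(H, g) = -36 + 3*g (U(H, g) = 3*(-12 + g) = -36 + 3*g)
w(A, y) = y + A*y
u = 21597/31210 (u = (473*(1 - 1*(-159)) + (-239933 - 1*(-34671)))/(-187224 + (-36 + 3*0)) = (473*(1 + 159) + (-239933 + 34671))/(-187224 + (-36 + 0)) = (473*160 - 205262)/(-187224 - 36) = (75680 - 205262)/(-187260) = -129582*(-1/187260) = 21597/31210 ≈ 0.69199)
-u = -1*21597/31210 = -21597/31210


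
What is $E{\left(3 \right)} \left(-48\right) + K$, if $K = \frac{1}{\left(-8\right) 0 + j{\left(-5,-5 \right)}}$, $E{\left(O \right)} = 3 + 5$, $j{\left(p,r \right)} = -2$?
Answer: $- \frac{769}{2} \approx -384.5$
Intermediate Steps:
$E{\left(O \right)} = 8$
$K = - \frac{1}{2}$ ($K = \frac{1}{\left(-8\right) 0 - 2} = \frac{1}{0 - 2} = \frac{1}{-2} = - \frac{1}{2} \approx -0.5$)
$E{\left(3 \right)} \left(-48\right) + K = 8 \left(-48\right) - \frac{1}{2} = -384 - \frac{1}{2} = - \frac{769}{2}$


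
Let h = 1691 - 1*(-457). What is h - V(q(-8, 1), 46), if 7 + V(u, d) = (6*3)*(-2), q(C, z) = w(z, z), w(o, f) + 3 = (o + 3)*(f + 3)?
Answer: 2191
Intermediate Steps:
h = 2148 (h = 1691 + 457 = 2148)
w(o, f) = -3 + (3 + f)*(3 + o) (w(o, f) = -3 + (o + 3)*(f + 3) = -3 + (3 + o)*(3 + f) = -3 + (3 + f)*(3 + o))
q(C, z) = 6 + z**2 + 6*z (q(C, z) = 6 + 3*z + 3*z + z*z = 6 + 3*z + 3*z + z**2 = 6 + z**2 + 6*z)
V(u, d) = -43 (V(u, d) = -7 + (6*3)*(-2) = -7 + 18*(-2) = -7 - 36 = -43)
h - V(q(-8, 1), 46) = 2148 - 1*(-43) = 2148 + 43 = 2191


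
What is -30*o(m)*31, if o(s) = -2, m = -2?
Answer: 1860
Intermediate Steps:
-30*o(m)*31 = -30*(-2)*31 = 60*31 = 1860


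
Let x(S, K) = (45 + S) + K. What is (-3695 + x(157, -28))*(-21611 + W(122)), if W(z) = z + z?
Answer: 75233207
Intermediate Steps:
x(S, K) = 45 + K + S
W(z) = 2*z
(-3695 + x(157, -28))*(-21611 + W(122)) = (-3695 + (45 - 28 + 157))*(-21611 + 2*122) = (-3695 + 174)*(-21611 + 244) = -3521*(-21367) = 75233207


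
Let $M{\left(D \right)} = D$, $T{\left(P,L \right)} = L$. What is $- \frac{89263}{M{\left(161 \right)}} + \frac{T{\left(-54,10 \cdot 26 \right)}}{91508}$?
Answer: $- \frac{88785182}{160139} \approx -554.43$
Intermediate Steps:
$- \frac{89263}{M{\left(161 \right)}} + \frac{T{\left(-54,10 \cdot 26 \right)}}{91508} = - \frac{89263}{161} + \frac{10 \cdot 26}{91508} = \left(-89263\right) \frac{1}{161} + 260 \cdot \frac{1}{91508} = - \frac{3881}{7} + \frac{65}{22877} = - \frac{88785182}{160139}$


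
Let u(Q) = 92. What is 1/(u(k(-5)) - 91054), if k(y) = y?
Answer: -1/90962 ≈ -1.0994e-5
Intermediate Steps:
1/(u(k(-5)) - 91054) = 1/(92 - 91054) = 1/(-90962) = -1/90962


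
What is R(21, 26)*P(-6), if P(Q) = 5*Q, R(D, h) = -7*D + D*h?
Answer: -11970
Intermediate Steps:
R(21, 26)*P(-6) = (21*(-7 + 26))*(5*(-6)) = (21*19)*(-30) = 399*(-30) = -11970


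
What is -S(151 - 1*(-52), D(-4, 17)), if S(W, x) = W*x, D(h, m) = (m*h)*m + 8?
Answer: 233044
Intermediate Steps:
D(h, m) = 8 + h*m**2 (D(h, m) = (h*m)*m + 8 = h*m**2 + 8 = 8 + h*m**2)
-S(151 - 1*(-52), D(-4, 17)) = -(151 - 1*(-52))*(8 - 4*17**2) = -(151 + 52)*(8 - 4*289) = -203*(8 - 1156) = -203*(-1148) = -1*(-233044) = 233044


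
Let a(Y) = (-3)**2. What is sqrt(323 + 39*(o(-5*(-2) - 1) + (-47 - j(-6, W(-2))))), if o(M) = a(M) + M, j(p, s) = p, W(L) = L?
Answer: I*sqrt(574) ≈ 23.958*I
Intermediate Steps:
a(Y) = 9
o(M) = 9 + M
sqrt(323 + 39*(o(-5*(-2) - 1) + (-47 - j(-6, W(-2))))) = sqrt(323 + 39*((9 + (-5*(-2) - 1)) + (-47 - 1*(-6)))) = sqrt(323 + 39*((9 + (10 - 1)) + (-47 + 6))) = sqrt(323 + 39*((9 + 9) - 41)) = sqrt(323 + 39*(18 - 41)) = sqrt(323 + 39*(-23)) = sqrt(323 - 897) = sqrt(-574) = I*sqrt(574)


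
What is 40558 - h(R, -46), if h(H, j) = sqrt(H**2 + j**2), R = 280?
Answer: 40558 - 2*sqrt(20129) ≈ 40274.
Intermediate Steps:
40558 - h(R, -46) = 40558 - sqrt(280**2 + (-46)**2) = 40558 - sqrt(78400 + 2116) = 40558 - sqrt(80516) = 40558 - 2*sqrt(20129)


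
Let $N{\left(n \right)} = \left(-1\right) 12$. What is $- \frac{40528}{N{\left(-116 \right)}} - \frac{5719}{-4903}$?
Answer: $\frac{49694353}{14709} \approx 3378.5$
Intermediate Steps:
$N{\left(n \right)} = -12$
$- \frac{40528}{N{\left(-116 \right)}} - \frac{5719}{-4903} = - \frac{40528}{-12} - \frac{5719}{-4903} = \left(-40528\right) \left(- \frac{1}{12}\right) - - \frac{5719}{4903} = \frac{10132}{3} + \frac{5719}{4903} = \frac{49694353}{14709}$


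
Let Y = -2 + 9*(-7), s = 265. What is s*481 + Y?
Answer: 127400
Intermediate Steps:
Y = -65 (Y = -2 - 63 = -65)
s*481 + Y = 265*481 - 65 = 127465 - 65 = 127400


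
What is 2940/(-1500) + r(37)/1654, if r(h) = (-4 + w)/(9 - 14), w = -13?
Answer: -80961/41350 ≈ -1.9579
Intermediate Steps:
r(h) = 17/5 (r(h) = (-4 - 13)/(9 - 14) = -17/(-5) = -17*(-⅕) = 17/5)
2940/(-1500) + r(37)/1654 = 2940/(-1500) + (17/5)/1654 = 2940*(-1/1500) + (17/5)*(1/1654) = -49/25 + 17/8270 = -80961/41350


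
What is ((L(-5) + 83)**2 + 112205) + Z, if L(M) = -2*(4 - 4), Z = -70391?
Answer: 48703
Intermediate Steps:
L(M) = 0 (L(M) = -2*0 = 0)
((L(-5) + 83)**2 + 112205) + Z = ((0 + 83)**2 + 112205) - 70391 = (83**2 + 112205) - 70391 = (6889 + 112205) - 70391 = 119094 - 70391 = 48703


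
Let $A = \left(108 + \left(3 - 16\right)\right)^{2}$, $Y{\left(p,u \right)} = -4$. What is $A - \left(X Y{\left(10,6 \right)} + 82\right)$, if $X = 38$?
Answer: $9095$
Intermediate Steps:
$A = 9025$ ($A = \left(108 - 13\right)^{2} = 95^{2} = 9025$)
$A - \left(X Y{\left(10,6 \right)} + 82\right) = 9025 - \left(38 \left(-4\right) + 82\right) = 9025 - \left(-152 + 82\right) = 9025 - -70 = 9025 + 70 = 9095$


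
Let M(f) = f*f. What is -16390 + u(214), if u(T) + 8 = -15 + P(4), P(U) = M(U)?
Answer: -16397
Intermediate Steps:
M(f) = f**2
P(U) = U**2
u(T) = -7 (u(T) = -8 + (-15 + 4**2) = -8 + (-15 + 16) = -8 + 1 = -7)
-16390 + u(214) = -16390 - 7 = -16397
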